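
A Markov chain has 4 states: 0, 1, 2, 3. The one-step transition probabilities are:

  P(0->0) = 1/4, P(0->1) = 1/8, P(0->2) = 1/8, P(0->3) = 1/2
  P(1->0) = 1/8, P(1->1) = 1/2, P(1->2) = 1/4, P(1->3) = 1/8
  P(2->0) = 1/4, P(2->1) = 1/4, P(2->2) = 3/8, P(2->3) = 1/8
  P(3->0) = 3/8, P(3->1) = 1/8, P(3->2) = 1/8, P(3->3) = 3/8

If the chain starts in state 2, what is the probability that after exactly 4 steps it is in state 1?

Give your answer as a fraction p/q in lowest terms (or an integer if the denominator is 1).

Computing P^4 by repeated multiplication:
P^1 =
  0: [1/4, 1/8, 1/8, 1/2]
  1: [1/8, 1/2, 1/4, 1/8]
  2: [1/4, 1/4, 3/8, 1/8]
  3: [3/8, 1/8, 1/8, 3/8]
P^2 =
  0: [19/64, 3/16, 11/64, 11/32]
  1: [13/64, 11/32, 1/4, 13/64]
  2: [15/64, 17/64, 1/4, 1/4]
  3: [9/32, 3/16, 11/64, 23/64]
P^3 =
  0: [69/256, 111/512, 49/256, 165/512]
  1: [119/512, 73/256, 59/256, 129/512]
  2: [127/512, 131/512, 113/512, 141/512]
  3: [139/512, 111/512, 49/256, 41/128]
P^4 =
  0: [539/2048, 943/4096, 819/4096, 157/512]
  1: [1007/4096, 267/1024, 447/2048, 1127/4096]
  2: [517/2048, 509/2048, 869/4096, 1175/4096]
  3: [1077/4096, 943/4096, 819/4096, 1257/4096]

(P^4)[2 -> 1] = 509/2048

Answer: 509/2048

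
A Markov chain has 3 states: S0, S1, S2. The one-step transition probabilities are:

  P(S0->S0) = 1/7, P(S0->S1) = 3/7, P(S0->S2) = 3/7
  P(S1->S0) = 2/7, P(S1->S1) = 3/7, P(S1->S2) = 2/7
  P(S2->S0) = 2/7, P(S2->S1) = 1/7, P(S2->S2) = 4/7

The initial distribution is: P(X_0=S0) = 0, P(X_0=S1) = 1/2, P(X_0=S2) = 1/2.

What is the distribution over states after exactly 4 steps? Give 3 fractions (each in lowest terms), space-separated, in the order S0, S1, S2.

Propagating the distribution step by step (d_{t+1} = d_t * P):
d_0 = (S0=0, S1=1/2, S2=1/2)
  d_1[S0] = 0*1/7 + 1/2*2/7 + 1/2*2/7 = 2/7
  d_1[S1] = 0*3/7 + 1/2*3/7 + 1/2*1/7 = 2/7
  d_1[S2] = 0*3/7 + 1/2*2/7 + 1/2*4/7 = 3/7
d_1 = (S0=2/7, S1=2/7, S2=3/7)
  d_2[S0] = 2/7*1/7 + 2/7*2/7 + 3/7*2/7 = 12/49
  d_2[S1] = 2/7*3/7 + 2/7*3/7 + 3/7*1/7 = 15/49
  d_2[S2] = 2/7*3/7 + 2/7*2/7 + 3/7*4/7 = 22/49
d_2 = (S0=12/49, S1=15/49, S2=22/49)
  d_3[S0] = 12/49*1/7 + 15/49*2/7 + 22/49*2/7 = 86/343
  d_3[S1] = 12/49*3/7 + 15/49*3/7 + 22/49*1/7 = 103/343
  d_3[S2] = 12/49*3/7 + 15/49*2/7 + 22/49*4/7 = 22/49
d_3 = (S0=86/343, S1=103/343, S2=22/49)
  d_4[S0] = 86/343*1/7 + 103/343*2/7 + 22/49*2/7 = 600/2401
  d_4[S1] = 86/343*3/7 + 103/343*3/7 + 22/49*1/7 = 103/343
  d_4[S2] = 86/343*3/7 + 103/343*2/7 + 22/49*4/7 = 1080/2401
d_4 = (S0=600/2401, S1=103/343, S2=1080/2401)

Answer: 600/2401 103/343 1080/2401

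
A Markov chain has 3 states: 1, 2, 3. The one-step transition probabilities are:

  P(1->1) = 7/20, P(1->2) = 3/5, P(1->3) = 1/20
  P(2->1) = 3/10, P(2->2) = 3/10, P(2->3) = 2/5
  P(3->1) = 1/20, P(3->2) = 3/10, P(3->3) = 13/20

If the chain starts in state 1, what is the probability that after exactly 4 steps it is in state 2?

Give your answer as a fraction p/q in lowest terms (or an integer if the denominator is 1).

Answer: 14913/40000

Derivation:
Computing P^4 by repeated multiplication:
P^1 =
  1: [7/20, 3/5, 1/20]
  2: [3/10, 3/10, 2/5]
  3: [1/20, 3/10, 13/20]
P^2 =
  1: [61/200, 81/200, 29/100]
  2: [43/200, 39/100, 79/200]
  3: [7/50, 63/200, 109/200]
P^3 =
  1: [971/4000, 783/2000, 1463/4000]
  2: [53/250, 729/2000, 847/2000]
  3: [683/4000, 171/500, 1949/4000]
P^4 =
  1: [2207/10000, 14913/40000, 16259/40000]
  2: [8189/40000, 909/2500, 17267/40000]
  3: [7469/40000, 14049/40000, 9241/20000]

(P^4)[1 -> 2] = 14913/40000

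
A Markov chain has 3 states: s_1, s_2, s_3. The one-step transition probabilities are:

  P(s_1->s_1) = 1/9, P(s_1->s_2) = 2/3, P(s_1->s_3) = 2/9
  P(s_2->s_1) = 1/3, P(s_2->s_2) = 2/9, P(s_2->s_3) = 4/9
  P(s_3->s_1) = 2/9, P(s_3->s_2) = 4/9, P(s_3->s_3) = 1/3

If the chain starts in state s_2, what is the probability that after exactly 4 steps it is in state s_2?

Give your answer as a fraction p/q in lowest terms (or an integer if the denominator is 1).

Computing P^4 by repeated multiplication:
P^1 =
  s_1: [1/9, 2/3, 2/9]
  s_2: [1/3, 2/9, 4/9]
  s_3: [2/9, 4/9, 1/3]
P^2 =
  s_1: [23/81, 26/81, 32/81]
  s_2: [17/81, 38/81, 26/81]
  s_3: [20/81, 32/81, 29/81]
P^3 =
  s_1: [55/243, 106/243, 82/243]
  s_2: [61/243, 94/243, 88/243]
  s_3: [58/243, 100/243, 85/243]
P^4 =
  s_1: [179/729, 290/729, 260/729]
  s_2: [173/729, 302/729, 254/729]
  s_3: [176/729, 296/729, 257/729]

(P^4)[s_2 -> s_2] = 302/729

Answer: 302/729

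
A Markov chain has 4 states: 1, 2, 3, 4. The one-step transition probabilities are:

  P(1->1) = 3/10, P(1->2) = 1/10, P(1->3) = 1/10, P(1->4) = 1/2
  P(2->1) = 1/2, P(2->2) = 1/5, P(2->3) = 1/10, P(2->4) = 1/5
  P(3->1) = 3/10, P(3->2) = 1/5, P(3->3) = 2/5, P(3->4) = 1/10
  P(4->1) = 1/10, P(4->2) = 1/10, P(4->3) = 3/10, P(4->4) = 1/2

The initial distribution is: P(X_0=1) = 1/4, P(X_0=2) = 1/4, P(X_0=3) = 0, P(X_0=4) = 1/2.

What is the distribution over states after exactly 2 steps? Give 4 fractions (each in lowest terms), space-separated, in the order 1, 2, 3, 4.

Answer: 6/25 53/400 49/200 153/400

Derivation:
Propagating the distribution step by step (d_{t+1} = d_t * P):
d_0 = (1=1/4, 2=1/4, 3=0, 4=1/2)
  d_1[1] = 1/4*3/10 + 1/4*1/2 + 0*3/10 + 1/2*1/10 = 1/4
  d_1[2] = 1/4*1/10 + 1/4*1/5 + 0*1/5 + 1/2*1/10 = 1/8
  d_1[3] = 1/4*1/10 + 1/4*1/10 + 0*2/5 + 1/2*3/10 = 1/5
  d_1[4] = 1/4*1/2 + 1/4*1/5 + 0*1/10 + 1/2*1/2 = 17/40
d_1 = (1=1/4, 2=1/8, 3=1/5, 4=17/40)
  d_2[1] = 1/4*3/10 + 1/8*1/2 + 1/5*3/10 + 17/40*1/10 = 6/25
  d_2[2] = 1/4*1/10 + 1/8*1/5 + 1/5*1/5 + 17/40*1/10 = 53/400
  d_2[3] = 1/4*1/10 + 1/8*1/10 + 1/5*2/5 + 17/40*3/10 = 49/200
  d_2[4] = 1/4*1/2 + 1/8*1/5 + 1/5*1/10 + 17/40*1/2 = 153/400
d_2 = (1=6/25, 2=53/400, 3=49/200, 4=153/400)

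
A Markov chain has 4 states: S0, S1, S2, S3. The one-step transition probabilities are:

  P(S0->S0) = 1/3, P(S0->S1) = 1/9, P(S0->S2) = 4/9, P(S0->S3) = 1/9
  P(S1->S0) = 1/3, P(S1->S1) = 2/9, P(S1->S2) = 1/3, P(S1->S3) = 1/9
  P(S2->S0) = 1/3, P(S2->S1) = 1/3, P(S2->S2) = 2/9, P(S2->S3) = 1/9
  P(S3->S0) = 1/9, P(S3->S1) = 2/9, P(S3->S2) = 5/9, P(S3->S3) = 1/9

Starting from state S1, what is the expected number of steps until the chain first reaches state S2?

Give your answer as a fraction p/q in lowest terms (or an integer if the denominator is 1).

Let h_i = expected steps to first reach S2 from state i.
Boundary: h_S2 = 0.
First-step equations for the other states:
  h_S0 = 1 + 1/3*h_S0 + 1/9*h_S1 + 4/9*h_S2 + 1/9*h_S3
  h_S1 = 1 + 1/3*h_S0 + 2/9*h_S1 + 1/3*h_S2 + 1/9*h_S3
  h_S3 = 1 + 1/9*h_S0 + 2/9*h_S1 + 5/9*h_S2 + 1/9*h_S3

Substituting h_S2 = 0 and rearranging gives the linear system (I - Q) h = 1:
  [2/3, -1/9, -1/9] . (h_S0, h_S1, h_S3) = 1
  [-1/3, 7/9, -1/9] . (h_S0, h_S1, h_S3) = 1
  [-1/9, -2/9, 8/9] . (h_S0, h_S1, h_S3) = 1

Solving yields:
  h_S0 = 324/143
  h_S1 = 729/286
  h_S3 = 45/22

Starting state is S1, so the expected hitting time is h_S1 = 729/286.

Answer: 729/286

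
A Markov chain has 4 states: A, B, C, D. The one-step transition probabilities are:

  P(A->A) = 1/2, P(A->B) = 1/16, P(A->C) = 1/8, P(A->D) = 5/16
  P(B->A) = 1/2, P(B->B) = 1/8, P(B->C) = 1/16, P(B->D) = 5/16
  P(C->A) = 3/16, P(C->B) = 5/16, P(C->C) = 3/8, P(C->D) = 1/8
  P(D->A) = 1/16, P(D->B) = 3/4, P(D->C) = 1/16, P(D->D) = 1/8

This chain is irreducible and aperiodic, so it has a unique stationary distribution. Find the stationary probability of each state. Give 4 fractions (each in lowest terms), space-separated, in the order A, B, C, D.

The stationary distribution satisfies pi = pi * P, i.e.:
  pi_A = 1/2*pi_A + 1/2*pi_B + 3/16*pi_C + 1/16*pi_D
  pi_B = 1/16*pi_A + 1/8*pi_B + 5/16*pi_C + 3/4*pi_D
  pi_C = 1/8*pi_A + 1/16*pi_B + 3/8*pi_C + 1/16*pi_D
  pi_D = 5/16*pi_A + 5/16*pi_B + 1/8*pi_C + 1/8*pi_D
with normalization: pi_A + pi_B + pi_C + pi_D = 1.

Using the first 3 balance equations plus normalization, the linear system A*pi = b is:
  [-1/2, 1/2, 3/16, 1/16] . pi = 0
  [1/16, -7/8, 5/16, 3/4] . pi = 0
  [1/8, 1/16, -5/8, 1/16] . pi = 0
  [1, 1, 1, 1] . pi = 1

Solving yields:
  pi_A = 1213/3418
  pi_B = 951/3418
  pi_C = 421/3418
  pi_D = 833/3418

Verification (pi * P):
  1213/3418*1/2 + 951/3418*1/2 + 421/3418*3/16 + 833/3418*1/16 = 1213/3418 = pi_A  (ok)
  1213/3418*1/16 + 951/3418*1/8 + 421/3418*5/16 + 833/3418*3/4 = 951/3418 = pi_B  (ok)
  1213/3418*1/8 + 951/3418*1/16 + 421/3418*3/8 + 833/3418*1/16 = 421/3418 = pi_C  (ok)
  1213/3418*5/16 + 951/3418*5/16 + 421/3418*1/8 + 833/3418*1/8 = 833/3418 = pi_D  (ok)

Answer: 1213/3418 951/3418 421/3418 833/3418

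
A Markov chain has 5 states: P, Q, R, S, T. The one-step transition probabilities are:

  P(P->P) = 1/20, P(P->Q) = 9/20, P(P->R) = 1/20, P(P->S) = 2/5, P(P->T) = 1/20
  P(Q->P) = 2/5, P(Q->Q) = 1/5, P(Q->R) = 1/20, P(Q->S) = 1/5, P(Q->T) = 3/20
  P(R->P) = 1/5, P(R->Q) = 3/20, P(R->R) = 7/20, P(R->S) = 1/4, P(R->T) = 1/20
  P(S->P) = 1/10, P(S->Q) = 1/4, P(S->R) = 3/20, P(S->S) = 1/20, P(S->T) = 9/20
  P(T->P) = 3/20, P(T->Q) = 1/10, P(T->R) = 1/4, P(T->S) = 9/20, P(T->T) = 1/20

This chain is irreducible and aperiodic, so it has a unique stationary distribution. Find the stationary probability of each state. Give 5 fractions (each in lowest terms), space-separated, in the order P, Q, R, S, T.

Answer: 673/3634 849/3634 285/1817 911/3634 631/3634

Derivation:
The stationary distribution satisfies pi = pi * P, i.e.:
  pi_P = 1/20*pi_P + 2/5*pi_Q + 1/5*pi_R + 1/10*pi_S + 3/20*pi_T
  pi_Q = 9/20*pi_P + 1/5*pi_Q + 3/20*pi_R + 1/4*pi_S + 1/10*pi_T
  pi_R = 1/20*pi_P + 1/20*pi_Q + 7/20*pi_R + 3/20*pi_S + 1/4*pi_T
  pi_S = 2/5*pi_P + 1/5*pi_Q + 1/4*pi_R + 1/20*pi_S + 9/20*pi_T
  pi_T = 1/20*pi_P + 3/20*pi_Q + 1/20*pi_R + 9/20*pi_S + 1/20*pi_T
with normalization: pi_P + pi_Q + pi_R + pi_S + pi_T = 1.

Using the first 4 balance equations plus normalization, the linear system A*pi = b is:
  [-19/20, 2/5, 1/5, 1/10, 3/20] . pi = 0
  [9/20, -4/5, 3/20, 1/4, 1/10] . pi = 0
  [1/20, 1/20, -13/20, 3/20, 1/4] . pi = 0
  [2/5, 1/5, 1/4, -19/20, 9/20] . pi = 0
  [1, 1, 1, 1, 1] . pi = 1

Solving yields:
  pi_P = 673/3634
  pi_Q = 849/3634
  pi_R = 285/1817
  pi_S = 911/3634
  pi_T = 631/3634

Verification (pi * P):
  673/3634*1/20 + 849/3634*2/5 + 285/1817*1/5 + 911/3634*1/10 + 631/3634*3/20 = 673/3634 = pi_P  (ok)
  673/3634*9/20 + 849/3634*1/5 + 285/1817*3/20 + 911/3634*1/4 + 631/3634*1/10 = 849/3634 = pi_Q  (ok)
  673/3634*1/20 + 849/3634*1/20 + 285/1817*7/20 + 911/3634*3/20 + 631/3634*1/4 = 285/1817 = pi_R  (ok)
  673/3634*2/5 + 849/3634*1/5 + 285/1817*1/4 + 911/3634*1/20 + 631/3634*9/20 = 911/3634 = pi_S  (ok)
  673/3634*1/20 + 849/3634*3/20 + 285/1817*1/20 + 911/3634*9/20 + 631/3634*1/20 = 631/3634 = pi_T  (ok)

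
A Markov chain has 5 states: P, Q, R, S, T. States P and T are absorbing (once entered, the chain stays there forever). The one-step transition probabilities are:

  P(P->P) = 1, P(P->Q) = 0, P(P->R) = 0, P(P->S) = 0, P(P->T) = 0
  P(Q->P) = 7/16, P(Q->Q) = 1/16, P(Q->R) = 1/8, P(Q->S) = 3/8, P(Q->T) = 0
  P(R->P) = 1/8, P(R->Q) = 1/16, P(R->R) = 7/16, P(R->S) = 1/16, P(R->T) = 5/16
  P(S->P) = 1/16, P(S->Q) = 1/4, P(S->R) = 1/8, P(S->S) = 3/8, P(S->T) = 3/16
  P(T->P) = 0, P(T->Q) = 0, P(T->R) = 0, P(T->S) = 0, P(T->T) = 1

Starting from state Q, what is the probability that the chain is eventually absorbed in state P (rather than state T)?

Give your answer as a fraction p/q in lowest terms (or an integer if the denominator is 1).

Let a_i = P(absorbed in P | start in state i).
Boundary conditions: a_P = 1, a_T = 0.
For each transient state i, a_i = sum_j P(i->j) * a_j:
  a_Q = 7/16*a_P + 1/16*a_Q + 1/8*a_R + 3/8*a_S + 0*a_T
  a_R = 1/8*a_P + 1/16*a_Q + 7/16*a_R + 1/16*a_S + 5/16*a_T
  a_S = 1/16*a_P + 1/4*a_Q + 1/8*a_R + 3/8*a_S + 3/16*a_T

Substituting a_P = 1 and a_T = 0, rearrange to (I - Q) a = r where r[i] = P(i -> P):
  [15/16, -1/8, -3/8] . (a_Q, a_R, a_S) = 7/16
  [-1/16, 9/16, -1/16] . (a_Q, a_R, a_S) = 1/8
  [-1/4, -1/8, 5/8] . (a_Q, a_R, a_S) = 1/16

Solving yields:
  a_Q = 92/133
  a_R = 53/152
  a_S = 25/56

Starting state is Q, so the absorption probability is a_Q = 92/133.

Answer: 92/133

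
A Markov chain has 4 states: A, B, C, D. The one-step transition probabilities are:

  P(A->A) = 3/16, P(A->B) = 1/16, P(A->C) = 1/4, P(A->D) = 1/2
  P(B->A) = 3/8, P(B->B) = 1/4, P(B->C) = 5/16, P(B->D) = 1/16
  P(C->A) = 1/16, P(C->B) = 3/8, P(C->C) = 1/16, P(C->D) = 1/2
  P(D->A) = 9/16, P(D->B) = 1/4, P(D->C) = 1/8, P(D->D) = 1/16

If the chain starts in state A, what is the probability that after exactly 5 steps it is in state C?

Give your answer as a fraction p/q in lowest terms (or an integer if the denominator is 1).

Answer: 100721/524288

Derivation:
Computing P^5 by repeated multiplication:
P^1 =
  A: [3/16, 1/16, 1/4, 1/2]
  B: [3/8, 1/4, 5/16, 1/16]
  C: [1/16, 3/8, 1/16, 1/2]
  D: [9/16, 1/4, 1/8, 1/16]
P^2 =
  A: [91/256, 63/256, 37/256, 65/256]
  B: [7/32, 7/32, 51/256, 93/256]
  C: [7/16, 63/256, 51/256, 15/128]
  D: [31/128, 41/256, 15/64, 93/256]
P^3 =
  A: [1273/4096, 825/4096, 423/2048, 9/32]
  B: [87/256, 479/2048, 741/4096, 1005/4096]
  C: [1035/4096, 395/2048, 437/2048, 1397/4096]
  D: [1329/4096, 479/2048, 699/4096, 555/2048]
P^4 =
  A: [19983/65536, 14257/65536, 12367/65536, 18929/65536]
  B: [9855/32768, 6845/32768, 13109/65536, 19027/65536]
  C: [5323/16384, 15027/65536, 5879/32768, 17459/65536]
  D: [2553/8192, 13795/65536, 13025/65536, 4573/16384]
P^5 =
  A: [328219/1048576, 226929/1048576, 100721/524288, 145993/524288]
  B: [162811/524288, 14327/65536, 198453/1048576, 295269/1048576]
  C: [322927/1048576, 27723/131072, 206979/1048576, 148443/524288]
  D: [321695/1048576, 113461/524288, 25035/131072, 299679/1048576]

(P^5)[A -> C] = 100721/524288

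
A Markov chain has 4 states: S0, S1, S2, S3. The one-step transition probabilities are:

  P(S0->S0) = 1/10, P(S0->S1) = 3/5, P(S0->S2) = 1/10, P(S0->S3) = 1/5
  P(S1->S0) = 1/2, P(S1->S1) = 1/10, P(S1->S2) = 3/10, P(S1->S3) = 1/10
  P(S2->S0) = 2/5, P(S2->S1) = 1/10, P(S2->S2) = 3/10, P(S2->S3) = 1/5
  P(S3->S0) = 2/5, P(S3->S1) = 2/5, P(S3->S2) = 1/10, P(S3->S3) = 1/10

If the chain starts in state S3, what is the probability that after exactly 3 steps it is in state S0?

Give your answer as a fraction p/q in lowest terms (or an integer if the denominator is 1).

Computing P^3 by repeated multiplication:
P^1 =
  S0: [1/10, 3/5, 1/10, 1/5]
  S1: [1/2, 1/10, 3/10, 1/10]
  S2: [2/5, 1/10, 3/10, 1/5]
  S3: [2/5, 2/5, 1/10, 1/10]
P^2 =
  S0: [43/100, 21/100, 6/25, 3/25]
  S1: [13/50, 19/50, 9/50, 9/50]
  S2: [29/100, 9/25, 9/50, 17/100]
  S3: [8/25, 33/100, 1/5, 3/20]
P^3 =
  S0: [73/250, 351/1000, 19/100, 167/1000]
  S1: [9/25, 71/250, 53/250, 18/125]
  S2: [349/1000, 37/125, 26/125, 147/1000]
  S3: [337/1000, 61/200, 103/500, 19/125]

(P^3)[S3 -> S0] = 337/1000

Answer: 337/1000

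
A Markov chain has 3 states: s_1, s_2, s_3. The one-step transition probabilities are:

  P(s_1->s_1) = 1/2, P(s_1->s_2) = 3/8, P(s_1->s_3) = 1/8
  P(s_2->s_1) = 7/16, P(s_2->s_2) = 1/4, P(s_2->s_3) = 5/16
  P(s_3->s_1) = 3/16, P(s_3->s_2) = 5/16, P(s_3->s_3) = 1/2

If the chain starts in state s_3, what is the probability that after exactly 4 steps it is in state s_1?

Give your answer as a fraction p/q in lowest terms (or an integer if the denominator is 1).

Answer: 24903/65536

Derivation:
Computing P^4 by repeated multiplication:
P^1 =
  s_1: [1/2, 3/8, 1/8]
  s_2: [7/16, 1/4, 5/16]
  s_3: [3/16, 5/16, 1/2]
P^2 =
  s_1: [7/16, 41/128, 31/128]
  s_2: [99/256, 83/256, 37/128]
  s_3: [83/256, 39/128, 95/256]
P^3 =
  s_1: [207/512, 655/2048, 565/2048]
  s_2: [1595/4096, 81/256, 1205/4096]
  s_3: [1495/4096, 1285/4096, 329/1024]
P^4 =
  s_1: [1613/4096, 10413/32768, 9451/32768]
  s_2: [25447/65536, 20779/65536, 9655/32768]
  s_3: [24903/65536, 10345/32768, 19943/65536]

(P^4)[s_3 -> s_1] = 24903/65536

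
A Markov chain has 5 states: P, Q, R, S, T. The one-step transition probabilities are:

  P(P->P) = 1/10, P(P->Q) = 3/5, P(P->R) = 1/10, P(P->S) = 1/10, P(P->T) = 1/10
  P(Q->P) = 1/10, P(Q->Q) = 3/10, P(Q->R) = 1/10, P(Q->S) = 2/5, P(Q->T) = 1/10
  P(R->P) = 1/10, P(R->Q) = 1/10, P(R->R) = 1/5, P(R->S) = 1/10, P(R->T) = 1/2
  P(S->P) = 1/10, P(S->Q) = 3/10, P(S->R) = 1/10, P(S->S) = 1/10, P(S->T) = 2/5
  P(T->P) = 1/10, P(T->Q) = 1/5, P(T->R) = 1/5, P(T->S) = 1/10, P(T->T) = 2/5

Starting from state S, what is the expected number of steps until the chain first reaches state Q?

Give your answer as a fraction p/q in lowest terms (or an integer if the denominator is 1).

Answer: 445/116

Derivation:
Let h_i = expected steps to first reach Q from state i.
Boundary: h_Q = 0.
First-step equations for the other states:
  h_P = 1 + 1/10*h_P + 3/5*h_Q + 1/10*h_R + 1/10*h_S + 1/10*h_T
  h_R = 1 + 1/10*h_P + 1/10*h_Q + 1/5*h_R + 1/10*h_S + 1/2*h_T
  h_S = 1 + 1/10*h_P + 3/10*h_Q + 1/10*h_R + 1/10*h_S + 2/5*h_T
  h_T = 1 + 1/10*h_P + 1/5*h_Q + 1/5*h_R + 1/10*h_S + 2/5*h_T

Substituting h_Q = 0 and rearranging gives the linear system (I - Q) h = 1:
  [9/10, -1/10, -1/10, -1/10] . (h_P, h_R, h_S, h_T) = 1
  [-1/10, 4/5, -1/10, -1/2] . (h_P, h_R, h_S, h_T) = 1
  [-1/10, -1/10, 9/10, -2/5] . (h_P, h_R, h_S, h_T) = 1
  [-1/10, -1/5, -1/10, 3/5] . (h_P, h_R, h_S, h_T) = 1

Solving yields:
  h_P = 295/116
  h_R = 275/58
  h_S = 445/116
  h_T = 125/29

Starting state is S, so the expected hitting time is h_S = 445/116.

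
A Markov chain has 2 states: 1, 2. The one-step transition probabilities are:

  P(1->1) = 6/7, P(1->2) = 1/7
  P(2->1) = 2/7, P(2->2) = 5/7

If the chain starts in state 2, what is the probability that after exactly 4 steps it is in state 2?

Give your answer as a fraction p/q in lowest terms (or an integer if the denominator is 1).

Answer: 971/2401

Derivation:
Computing P^4 by repeated multiplication:
P^1 =
  1: [6/7, 1/7]
  2: [2/7, 5/7]
P^2 =
  1: [38/49, 11/49]
  2: [22/49, 27/49]
P^3 =
  1: [250/343, 93/343]
  2: [186/343, 157/343]
P^4 =
  1: [1686/2401, 715/2401]
  2: [1430/2401, 971/2401]

(P^4)[2 -> 2] = 971/2401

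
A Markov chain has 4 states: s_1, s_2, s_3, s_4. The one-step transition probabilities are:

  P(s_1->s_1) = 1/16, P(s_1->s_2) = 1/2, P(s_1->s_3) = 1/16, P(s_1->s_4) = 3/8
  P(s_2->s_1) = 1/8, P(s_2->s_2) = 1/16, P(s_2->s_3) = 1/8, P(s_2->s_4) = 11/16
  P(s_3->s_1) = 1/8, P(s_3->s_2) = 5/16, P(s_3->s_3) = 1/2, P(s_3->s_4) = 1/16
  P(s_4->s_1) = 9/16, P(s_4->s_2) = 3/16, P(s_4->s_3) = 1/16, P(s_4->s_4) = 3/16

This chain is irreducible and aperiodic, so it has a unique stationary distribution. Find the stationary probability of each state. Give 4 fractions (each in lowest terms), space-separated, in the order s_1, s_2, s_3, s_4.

Answer: 109/419 533/2095 292/2095 145/419

Derivation:
The stationary distribution satisfies pi = pi * P, i.e.:
  pi_s_1 = 1/16*pi_s_1 + 1/8*pi_s_2 + 1/8*pi_s_3 + 9/16*pi_s_4
  pi_s_2 = 1/2*pi_s_1 + 1/16*pi_s_2 + 5/16*pi_s_3 + 3/16*pi_s_4
  pi_s_3 = 1/16*pi_s_1 + 1/8*pi_s_2 + 1/2*pi_s_3 + 1/16*pi_s_4
  pi_s_4 = 3/8*pi_s_1 + 11/16*pi_s_2 + 1/16*pi_s_3 + 3/16*pi_s_4
with normalization: pi_s_1 + pi_s_2 + pi_s_3 + pi_s_4 = 1.

Using the first 3 balance equations plus normalization, the linear system A*pi = b is:
  [-15/16, 1/8, 1/8, 9/16] . pi = 0
  [1/2, -15/16, 5/16, 3/16] . pi = 0
  [1/16, 1/8, -1/2, 1/16] . pi = 0
  [1, 1, 1, 1] . pi = 1

Solving yields:
  pi_s_1 = 109/419
  pi_s_2 = 533/2095
  pi_s_3 = 292/2095
  pi_s_4 = 145/419

Verification (pi * P):
  109/419*1/16 + 533/2095*1/8 + 292/2095*1/8 + 145/419*9/16 = 109/419 = pi_s_1  (ok)
  109/419*1/2 + 533/2095*1/16 + 292/2095*5/16 + 145/419*3/16 = 533/2095 = pi_s_2  (ok)
  109/419*1/16 + 533/2095*1/8 + 292/2095*1/2 + 145/419*1/16 = 292/2095 = pi_s_3  (ok)
  109/419*3/8 + 533/2095*11/16 + 292/2095*1/16 + 145/419*3/16 = 145/419 = pi_s_4  (ok)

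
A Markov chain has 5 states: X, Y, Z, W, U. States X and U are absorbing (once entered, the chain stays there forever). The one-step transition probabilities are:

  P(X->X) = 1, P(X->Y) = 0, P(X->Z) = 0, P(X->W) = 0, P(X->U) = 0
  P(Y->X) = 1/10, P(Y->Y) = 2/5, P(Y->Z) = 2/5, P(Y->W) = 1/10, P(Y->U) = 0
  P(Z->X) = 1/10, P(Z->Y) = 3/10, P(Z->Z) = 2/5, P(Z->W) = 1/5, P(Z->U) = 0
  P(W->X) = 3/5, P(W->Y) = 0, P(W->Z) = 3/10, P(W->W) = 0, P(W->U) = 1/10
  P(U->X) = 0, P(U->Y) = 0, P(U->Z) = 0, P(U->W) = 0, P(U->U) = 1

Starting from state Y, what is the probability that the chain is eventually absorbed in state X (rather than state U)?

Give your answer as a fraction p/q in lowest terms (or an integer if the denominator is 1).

Answer: 181/195

Derivation:
Let a_i = P(absorbed in X | start in state i).
Boundary conditions: a_X = 1, a_U = 0.
For each transient state i, a_i = sum_j P(i->j) * a_j:
  a_Y = 1/10*a_X + 2/5*a_Y + 2/5*a_Z + 1/10*a_W + 0*a_U
  a_Z = 1/10*a_X + 3/10*a_Y + 2/5*a_Z + 1/5*a_W + 0*a_U
  a_W = 3/5*a_X + 0*a_Y + 3/10*a_Z + 0*a_W + 1/10*a_U

Substituting a_X = 1 and a_U = 0, rearrange to (I - Q) a = r where r[i] = P(i -> X):
  [3/5, -2/5, -1/10] . (a_Y, a_Z, a_W) = 1/10
  [-3/10, 3/5, -1/5] . (a_Y, a_Z, a_W) = 1/10
  [0, -3/10, 1] . (a_Y, a_Z, a_W) = 3/5

Solving yields:
  a_Y = 181/195
  a_Z = 12/13
  a_W = 57/65

Starting state is Y, so the absorption probability is a_Y = 181/195.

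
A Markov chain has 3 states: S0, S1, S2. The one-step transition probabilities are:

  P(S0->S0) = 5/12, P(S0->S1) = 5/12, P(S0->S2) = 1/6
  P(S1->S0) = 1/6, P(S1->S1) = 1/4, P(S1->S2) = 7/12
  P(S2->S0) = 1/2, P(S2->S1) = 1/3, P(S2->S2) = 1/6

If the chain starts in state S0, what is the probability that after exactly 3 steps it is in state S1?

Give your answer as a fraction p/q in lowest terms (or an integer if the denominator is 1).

Computing P^3 by repeated multiplication:
P^1 =
  S0: [5/12, 5/12, 1/6]
  S1: [1/6, 1/4, 7/12]
  S2: [1/2, 1/3, 1/6]
P^2 =
  S0: [47/144, 1/3, 49/144]
  S1: [29/72, 47/144, 13/48]
  S2: [25/72, 25/72, 11/36]
P^3 =
  S0: [625/1728, 575/1728, 11/36]
  S1: [103/288, 587/1728, 523/1728]
  S2: [307/864, 1/3, 269/864]

(P^3)[S0 -> S1] = 575/1728

Answer: 575/1728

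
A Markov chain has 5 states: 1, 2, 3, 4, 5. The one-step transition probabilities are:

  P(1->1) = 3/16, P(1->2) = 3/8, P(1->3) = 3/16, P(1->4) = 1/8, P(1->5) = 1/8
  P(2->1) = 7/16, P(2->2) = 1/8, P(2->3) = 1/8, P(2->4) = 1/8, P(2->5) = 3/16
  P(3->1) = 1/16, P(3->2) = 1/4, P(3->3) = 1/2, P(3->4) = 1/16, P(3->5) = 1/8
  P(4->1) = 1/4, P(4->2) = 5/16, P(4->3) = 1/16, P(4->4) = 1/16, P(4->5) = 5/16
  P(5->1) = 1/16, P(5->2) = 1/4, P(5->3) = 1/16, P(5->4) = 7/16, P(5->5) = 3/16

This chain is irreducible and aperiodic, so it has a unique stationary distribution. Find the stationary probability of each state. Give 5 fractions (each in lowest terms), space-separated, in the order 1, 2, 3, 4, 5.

The stationary distribution satisfies pi = pi * P, i.e.:
  pi_1 = 3/16*pi_1 + 7/16*pi_2 + 1/16*pi_3 + 1/4*pi_4 + 1/16*pi_5
  pi_2 = 3/8*pi_1 + 1/8*pi_2 + 1/4*pi_3 + 5/16*pi_4 + 1/4*pi_5
  pi_3 = 3/16*pi_1 + 1/8*pi_2 + 1/2*pi_3 + 1/16*pi_4 + 1/16*pi_5
  pi_4 = 1/8*pi_1 + 1/8*pi_2 + 1/16*pi_3 + 1/16*pi_4 + 7/16*pi_5
  pi_5 = 1/8*pi_1 + 3/16*pi_2 + 1/8*pi_3 + 5/16*pi_4 + 3/16*pi_5
with normalization: pi_1 + pi_2 + pi_3 + pi_4 + pi_5 = 1.

Using the first 4 balance equations plus normalization, the linear system A*pi = b is:
  [-13/16, 7/16, 1/16, 1/4, 1/16] . pi = 0
  [3/8, -7/8, 1/4, 5/16, 1/4] . pi = 0
  [3/16, 1/8, -1/2, 1/16, 1/16] . pi = 0
  [1/8, 1/8, 1/16, -15/16, 7/16] . pi = 0
  [1, 1, 1, 1, 1] . pi = 1

Solving yields:
  pi_1 = 745/3464
  pi_2 = 4417/17320
  pi_3 = 3243/17320
  pi_4 = 347/2165
  pi_5 = 3159/17320

Verification (pi * P):
  745/3464*3/16 + 4417/17320*7/16 + 3243/17320*1/16 + 347/2165*1/4 + 3159/17320*1/16 = 745/3464 = pi_1  (ok)
  745/3464*3/8 + 4417/17320*1/8 + 3243/17320*1/4 + 347/2165*5/16 + 3159/17320*1/4 = 4417/17320 = pi_2  (ok)
  745/3464*3/16 + 4417/17320*1/8 + 3243/17320*1/2 + 347/2165*1/16 + 3159/17320*1/16 = 3243/17320 = pi_3  (ok)
  745/3464*1/8 + 4417/17320*1/8 + 3243/17320*1/16 + 347/2165*1/16 + 3159/17320*7/16 = 347/2165 = pi_4  (ok)
  745/3464*1/8 + 4417/17320*3/16 + 3243/17320*1/8 + 347/2165*5/16 + 3159/17320*3/16 = 3159/17320 = pi_5  (ok)

Answer: 745/3464 4417/17320 3243/17320 347/2165 3159/17320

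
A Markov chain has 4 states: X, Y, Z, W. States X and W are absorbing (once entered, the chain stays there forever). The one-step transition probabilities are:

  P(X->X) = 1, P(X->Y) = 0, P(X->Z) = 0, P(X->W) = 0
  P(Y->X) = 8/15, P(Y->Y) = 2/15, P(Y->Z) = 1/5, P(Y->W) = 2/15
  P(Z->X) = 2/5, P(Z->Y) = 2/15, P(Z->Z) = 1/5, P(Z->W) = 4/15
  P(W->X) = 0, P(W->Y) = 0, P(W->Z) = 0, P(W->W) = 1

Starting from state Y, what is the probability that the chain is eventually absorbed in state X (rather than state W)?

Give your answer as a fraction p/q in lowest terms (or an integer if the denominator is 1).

Let a_i = P(absorbed in X | start in state i).
Boundary conditions: a_X = 1, a_W = 0.
For each transient state i, a_i = sum_j P(i->j) * a_j:
  a_Y = 8/15*a_X + 2/15*a_Y + 1/5*a_Z + 2/15*a_W
  a_Z = 2/5*a_X + 2/15*a_Y + 1/5*a_Z + 4/15*a_W

Substituting a_X = 1 and a_W = 0, rearrange to (I - Q) a = r where r[i] = P(i -> X):
  [13/15, -1/5] . (a_Y, a_Z) = 8/15
  [-2/15, 4/5] . (a_Y, a_Z) = 2/5

Solving yields:
  a_Y = 19/25
  a_Z = 47/75

Starting state is Y, so the absorption probability is a_Y = 19/25.

Answer: 19/25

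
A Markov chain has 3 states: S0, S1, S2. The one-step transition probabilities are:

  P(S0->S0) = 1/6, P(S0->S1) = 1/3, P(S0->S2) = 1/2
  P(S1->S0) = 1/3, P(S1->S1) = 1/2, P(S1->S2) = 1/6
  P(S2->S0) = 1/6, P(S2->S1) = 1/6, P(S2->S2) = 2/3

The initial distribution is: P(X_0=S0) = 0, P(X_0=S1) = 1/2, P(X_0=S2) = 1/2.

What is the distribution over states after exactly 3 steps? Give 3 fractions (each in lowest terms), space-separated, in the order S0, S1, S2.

Answer: 95/432 67/216 203/432

Derivation:
Propagating the distribution step by step (d_{t+1} = d_t * P):
d_0 = (S0=0, S1=1/2, S2=1/2)
  d_1[S0] = 0*1/6 + 1/2*1/3 + 1/2*1/6 = 1/4
  d_1[S1] = 0*1/3 + 1/2*1/2 + 1/2*1/6 = 1/3
  d_1[S2] = 0*1/2 + 1/2*1/6 + 1/2*2/3 = 5/12
d_1 = (S0=1/4, S1=1/3, S2=5/12)
  d_2[S0] = 1/4*1/6 + 1/3*1/3 + 5/12*1/6 = 2/9
  d_2[S1] = 1/4*1/3 + 1/3*1/2 + 5/12*1/6 = 23/72
  d_2[S2] = 1/4*1/2 + 1/3*1/6 + 5/12*2/3 = 11/24
d_2 = (S0=2/9, S1=23/72, S2=11/24)
  d_3[S0] = 2/9*1/6 + 23/72*1/3 + 11/24*1/6 = 95/432
  d_3[S1] = 2/9*1/3 + 23/72*1/2 + 11/24*1/6 = 67/216
  d_3[S2] = 2/9*1/2 + 23/72*1/6 + 11/24*2/3 = 203/432
d_3 = (S0=95/432, S1=67/216, S2=203/432)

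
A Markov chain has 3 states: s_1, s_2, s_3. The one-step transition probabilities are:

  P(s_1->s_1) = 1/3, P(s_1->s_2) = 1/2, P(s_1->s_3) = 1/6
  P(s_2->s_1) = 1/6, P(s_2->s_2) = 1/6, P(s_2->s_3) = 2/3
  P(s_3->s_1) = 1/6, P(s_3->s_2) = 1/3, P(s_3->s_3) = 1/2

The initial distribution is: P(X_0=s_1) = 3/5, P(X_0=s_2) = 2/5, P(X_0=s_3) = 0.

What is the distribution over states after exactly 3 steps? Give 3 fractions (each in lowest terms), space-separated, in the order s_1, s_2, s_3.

Propagating the distribution step by step (d_{t+1} = d_t * P):
d_0 = (s_1=3/5, s_2=2/5, s_3=0)
  d_1[s_1] = 3/5*1/3 + 2/5*1/6 + 0*1/6 = 4/15
  d_1[s_2] = 3/5*1/2 + 2/5*1/6 + 0*1/3 = 11/30
  d_1[s_3] = 3/5*1/6 + 2/5*2/3 + 0*1/2 = 11/30
d_1 = (s_1=4/15, s_2=11/30, s_3=11/30)
  d_2[s_1] = 4/15*1/3 + 11/30*1/6 + 11/30*1/6 = 19/90
  d_2[s_2] = 4/15*1/2 + 11/30*1/6 + 11/30*1/3 = 19/60
  d_2[s_3] = 4/15*1/6 + 11/30*2/3 + 11/30*1/2 = 17/36
d_2 = (s_1=19/90, s_2=19/60, s_3=17/36)
  d_3[s_1] = 19/90*1/3 + 19/60*1/6 + 17/36*1/6 = 109/540
  d_3[s_2] = 19/90*1/2 + 19/60*1/6 + 17/36*1/3 = 341/1080
  d_3[s_3] = 19/90*1/6 + 19/60*2/3 + 17/36*1/2 = 521/1080
d_3 = (s_1=109/540, s_2=341/1080, s_3=521/1080)

Answer: 109/540 341/1080 521/1080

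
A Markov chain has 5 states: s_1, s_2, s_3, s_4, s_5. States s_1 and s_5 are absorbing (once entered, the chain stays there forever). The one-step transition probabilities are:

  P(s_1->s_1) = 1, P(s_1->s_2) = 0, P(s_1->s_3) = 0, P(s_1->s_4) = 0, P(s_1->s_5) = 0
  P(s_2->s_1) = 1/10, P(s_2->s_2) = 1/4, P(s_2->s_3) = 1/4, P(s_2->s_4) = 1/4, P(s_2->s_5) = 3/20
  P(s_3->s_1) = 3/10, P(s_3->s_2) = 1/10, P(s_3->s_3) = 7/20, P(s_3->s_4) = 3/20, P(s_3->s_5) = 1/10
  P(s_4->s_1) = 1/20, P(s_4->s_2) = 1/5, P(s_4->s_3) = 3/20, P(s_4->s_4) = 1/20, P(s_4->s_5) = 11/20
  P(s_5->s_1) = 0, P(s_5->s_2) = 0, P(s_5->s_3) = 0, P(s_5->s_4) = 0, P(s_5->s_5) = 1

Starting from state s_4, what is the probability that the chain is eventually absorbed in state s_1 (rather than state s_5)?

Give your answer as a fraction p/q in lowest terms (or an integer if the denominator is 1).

Answer: 691/3030

Derivation:
Let a_i = P(absorbed in s_1 | start in state i).
Boundary conditions: a_s_1 = 1, a_s_5 = 0.
For each transient state i, a_i = sum_j P(i->j) * a_j:
  a_s_2 = 1/10*a_s_1 + 1/4*a_s_2 + 1/4*a_s_3 + 1/4*a_s_4 + 3/20*a_s_5
  a_s_3 = 3/10*a_s_1 + 1/10*a_s_2 + 7/20*a_s_3 + 3/20*a_s_4 + 1/10*a_s_5
  a_s_4 = 1/20*a_s_1 + 1/5*a_s_2 + 3/20*a_s_3 + 1/20*a_s_4 + 11/20*a_s_5

Substituting a_s_1 = 1 and a_s_5 = 0, rearrange to (I - Q) a = r where r[i] = P(i -> s_1):
  [3/4, -1/4, -1/4] . (a_s_2, a_s_3, a_s_4) = 1/10
  [-1/10, 13/20, -3/20] . (a_s_2, a_s_3, a_s_4) = 3/10
  [-1/5, -3/20, 19/20] . (a_s_2, a_s_3, a_s_4) = 1/20

Solving yields:
  a_s_2 = 608/1515
  a_s_3 = 349/606
  a_s_4 = 691/3030

Starting state is s_4, so the absorption probability is a_s_4 = 691/3030.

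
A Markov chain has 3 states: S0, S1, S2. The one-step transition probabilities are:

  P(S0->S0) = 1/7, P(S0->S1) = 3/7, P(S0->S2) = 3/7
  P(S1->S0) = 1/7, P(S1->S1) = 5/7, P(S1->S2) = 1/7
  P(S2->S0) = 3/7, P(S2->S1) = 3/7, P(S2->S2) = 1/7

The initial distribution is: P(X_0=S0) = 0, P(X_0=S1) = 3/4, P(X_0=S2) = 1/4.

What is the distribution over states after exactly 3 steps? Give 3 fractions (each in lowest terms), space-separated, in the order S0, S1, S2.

Answer: 69/343 207/343 67/343

Derivation:
Propagating the distribution step by step (d_{t+1} = d_t * P):
d_0 = (S0=0, S1=3/4, S2=1/4)
  d_1[S0] = 0*1/7 + 3/4*1/7 + 1/4*3/7 = 3/14
  d_1[S1] = 0*3/7 + 3/4*5/7 + 1/4*3/7 = 9/14
  d_1[S2] = 0*3/7 + 3/4*1/7 + 1/4*1/7 = 1/7
d_1 = (S0=3/14, S1=9/14, S2=1/7)
  d_2[S0] = 3/14*1/7 + 9/14*1/7 + 1/7*3/7 = 9/49
  d_2[S1] = 3/14*3/7 + 9/14*5/7 + 1/7*3/7 = 30/49
  d_2[S2] = 3/14*3/7 + 9/14*1/7 + 1/7*1/7 = 10/49
d_2 = (S0=9/49, S1=30/49, S2=10/49)
  d_3[S0] = 9/49*1/7 + 30/49*1/7 + 10/49*3/7 = 69/343
  d_3[S1] = 9/49*3/7 + 30/49*5/7 + 10/49*3/7 = 207/343
  d_3[S2] = 9/49*3/7 + 30/49*1/7 + 10/49*1/7 = 67/343
d_3 = (S0=69/343, S1=207/343, S2=67/343)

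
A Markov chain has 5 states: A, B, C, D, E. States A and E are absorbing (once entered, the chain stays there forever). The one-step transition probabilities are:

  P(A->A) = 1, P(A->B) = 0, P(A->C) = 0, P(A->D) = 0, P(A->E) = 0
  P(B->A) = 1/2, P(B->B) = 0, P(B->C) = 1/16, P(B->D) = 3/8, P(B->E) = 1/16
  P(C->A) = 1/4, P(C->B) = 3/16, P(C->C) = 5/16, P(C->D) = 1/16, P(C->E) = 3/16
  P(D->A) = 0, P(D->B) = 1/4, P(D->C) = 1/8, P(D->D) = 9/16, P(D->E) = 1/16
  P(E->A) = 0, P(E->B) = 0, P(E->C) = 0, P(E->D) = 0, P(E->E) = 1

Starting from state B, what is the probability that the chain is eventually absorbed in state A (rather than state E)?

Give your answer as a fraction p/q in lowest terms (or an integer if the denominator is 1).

Answer: 676/875

Derivation:
Let a_i = P(absorbed in A | start in state i).
Boundary conditions: a_A = 1, a_E = 0.
For each transient state i, a_i = sum_j P(i->j) * a_j:
  a_B = 1/2*a_A + 0*a_B + 1/16*a_C + 3/8*a_D + 1/16*a_E
  a_C = 1/4*a_A + 3/16*a_B + 5/16*a_C + 1/16*a_D + 3/16*a_E
  a_D = 0*a_A + 1/4*a_B + 1/8*a_C + 9/16*a_D + 1/16*a_E

Substituting a_A = 1 and a_E = 0, rearrange to (I - Q) a = r where r[i] = P(i -> A):
  [1, -1/16, -3/8] . (a_B, a_C, a_D) = 1/2
  [-3/16, 11/16, -1/16] . (a_B, a_C, a_D) = 1/4
  [-1/4, -1/8, 7/16] . (a_B, a_C, a_D) = 0

Solving yields:
  a_B = 676/875
  a_C = 552/875
  a_D = 544/875

Starting state is B, so the absorption probability is a_B = 676/875.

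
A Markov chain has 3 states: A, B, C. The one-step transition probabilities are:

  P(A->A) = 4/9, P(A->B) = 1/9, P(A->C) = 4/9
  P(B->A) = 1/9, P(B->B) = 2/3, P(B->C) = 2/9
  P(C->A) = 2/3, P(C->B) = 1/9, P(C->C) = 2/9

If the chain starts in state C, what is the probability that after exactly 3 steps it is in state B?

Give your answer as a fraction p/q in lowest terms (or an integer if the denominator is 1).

Computing P^3 by repeated multiplication:
P^1 =
  A: [4/9, 1/9, 4/9]
  B: [1/9, 2/3, 2/9]
  C: [2/3, 1/9, 2/9]
P^2 =
  A: [41/81, 14/81, 26/81]
  B: [22/81, 13/27, 20/81]
  C: [37/81, 14/81, 10/27]
P^3 =
  A: [334/729, 151/729, 244/729]
  B: [247/729, 92/243, 206/729]
  C: [38/81, 151/729, 236/729]

(P^3)[C -> B] = 151/729

Answer: 151/729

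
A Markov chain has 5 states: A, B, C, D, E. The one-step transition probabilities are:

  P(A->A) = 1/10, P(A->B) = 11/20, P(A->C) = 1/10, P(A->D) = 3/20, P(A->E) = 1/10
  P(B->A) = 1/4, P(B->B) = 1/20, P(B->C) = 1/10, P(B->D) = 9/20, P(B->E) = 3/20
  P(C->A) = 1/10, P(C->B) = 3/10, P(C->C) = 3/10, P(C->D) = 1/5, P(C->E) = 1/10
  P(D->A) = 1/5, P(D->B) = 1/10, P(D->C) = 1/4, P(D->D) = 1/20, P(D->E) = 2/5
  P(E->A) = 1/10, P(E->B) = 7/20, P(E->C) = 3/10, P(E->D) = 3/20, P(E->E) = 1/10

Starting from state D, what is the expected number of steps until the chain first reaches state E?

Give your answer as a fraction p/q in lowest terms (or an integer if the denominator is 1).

Answer: 43515/10237

Derivation:
Let h_i = expected steps to first reach E from state i.
Boundary: h_E = 0.
First-step equations for the other states:
  h_A = 1 + 1/10*h_A + 11/20*h_B + 1/10*h_C + 3/20*h_D + 1/10*h_E
  h_B = 1 + 1/4*h_A + 1/20*h_B + 1/10*h_C + 9/20*h_D + 3/20*h_E
  h_C = 1 + 1/10*h_A + 3/10*h_B + 3/10*h_C + 1/5*h_D + 1/10*h_E
  h_D = 1 + 1/5*h_A + 1/10*h_B + 1/4*h_C + 1/20*h_D + 2/5*h_E

Substituting h_E = 0 and rearranging gives the linear system (I - Q) h = 1:
  [9/10, -11/20, -1/10, -3/20] . (h_A, h_B, h_C, h_D) = 1
  [-1/4, 19/20, -1/10, -9/20] . (h_A, h_B, h_C, h_D) = 1
  [-1/10, -3/10, 7/10, -1/5] . (h_A, h_B, h_C, h_D) = 1
  [-1/5, -1/10, -1/4, 19/20] . (h_A, h_B, h_C, h_D) = 1

Solving yields:
  h_A = 57120/10237
  h_B = 52495/10237
  h_C = 57715/10237
  h_D = 43515/10237

Starting state is D, so the expected hitting time is h_D = 43515/10237.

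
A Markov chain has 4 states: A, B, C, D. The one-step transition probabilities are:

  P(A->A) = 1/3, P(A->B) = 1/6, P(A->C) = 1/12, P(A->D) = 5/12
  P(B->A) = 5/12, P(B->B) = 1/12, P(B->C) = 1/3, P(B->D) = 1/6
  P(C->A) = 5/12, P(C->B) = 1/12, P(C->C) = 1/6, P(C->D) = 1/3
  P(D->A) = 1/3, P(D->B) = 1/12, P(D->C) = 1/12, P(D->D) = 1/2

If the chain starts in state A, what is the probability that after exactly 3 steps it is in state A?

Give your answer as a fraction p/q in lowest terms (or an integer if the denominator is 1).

Computing P^3 by repeated multiplication:
P^1 =
  A: [1/3, 1/6, 1/12, 5/12]
  B: [5/12, 1/12, 1/3, 1/6]
  C: [5/12, 1/12, 1/6, 1/3]
  D: [1/3, 1/12, 1/12, 1/2]
P^2 =
  A: [17/48, 1/9, 19/144, 29/72]
  B: [53/144, 17/144, 19/144, 55/144]
  C: [17/48, 17/144, 17/144, 59/144]
  D: [25/72, 1/9, 1/9, 31/72]
P^3 =
  A: [611/1728, 65/576, 211/1728, 79/192]
  B: [17/48, 197/1728, 107/864, 235/576]
  C: [305/864, 65/576, 53/432, 79/192]
  D: [19/54, 97/864, 13/108, 359/864]

(P^3)[A -> A] = 611/1728

Answer: 611/1728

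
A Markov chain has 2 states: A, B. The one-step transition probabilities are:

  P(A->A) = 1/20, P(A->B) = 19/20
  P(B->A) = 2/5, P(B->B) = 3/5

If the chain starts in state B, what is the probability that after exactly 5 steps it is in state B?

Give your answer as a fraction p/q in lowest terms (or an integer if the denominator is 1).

Computing P^5 by repeated multiplication:
P^1 =
  A: [1/20, 19/20]
  B: [2/5, 3/5]
P^2 =
  A: [153/400, 247/400]
  B: [13/50, 37/50]
P^3 =
  A: [2129/8000, 5871/8000]
  B: [309/1000, 691/1000]
P^4 =
  A: [49097/160000, 110903/160000]
  B: [5837/20000, 14163/20000]
P^5 =
  A: [936321/3200000, 2263679/3200000]
  B: [119141/400000, 280859/400000]

(P^5)[B -> B] = 280859/400000

Answer: 280859/400000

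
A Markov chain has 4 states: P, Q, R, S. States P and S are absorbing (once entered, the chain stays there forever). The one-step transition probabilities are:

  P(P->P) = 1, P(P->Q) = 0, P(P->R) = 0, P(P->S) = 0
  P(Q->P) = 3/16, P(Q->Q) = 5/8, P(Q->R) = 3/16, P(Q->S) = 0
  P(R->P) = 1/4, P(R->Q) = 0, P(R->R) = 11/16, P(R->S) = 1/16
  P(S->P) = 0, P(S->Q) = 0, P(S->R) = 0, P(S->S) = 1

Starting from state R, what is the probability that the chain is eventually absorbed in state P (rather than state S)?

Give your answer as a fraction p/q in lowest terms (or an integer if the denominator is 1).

Answer: 4/5

Derivation:
Let a_i = P(absorbed in P | start in state i).
Boundary conditions: a_P = 1, a_S = 0.
For each transient state i, a_i = sum_j P(i->j) * a_j:
  a_Q = 3/16*a_P + 5/8*a_Q + 3/16*a_R + 0*a_S
  a_R = 1/4*a_P + 0*a_Q + 11/16*a_R + 1/16*a_S

Substituting a_P = 1 and a_S = 0, rearrange to (I - Q) a = r where r[i] = P(i -> P):
  [3/8, -3/16] . (a_Q, a_R) = 3/16
  [0, 5/16] . (a_Q, a_R) = 1/4

Solving yields:
  a_Q = 9/10
  a_R = 4/5

Starting state is R, so the absorption probability is a_R = 4/5.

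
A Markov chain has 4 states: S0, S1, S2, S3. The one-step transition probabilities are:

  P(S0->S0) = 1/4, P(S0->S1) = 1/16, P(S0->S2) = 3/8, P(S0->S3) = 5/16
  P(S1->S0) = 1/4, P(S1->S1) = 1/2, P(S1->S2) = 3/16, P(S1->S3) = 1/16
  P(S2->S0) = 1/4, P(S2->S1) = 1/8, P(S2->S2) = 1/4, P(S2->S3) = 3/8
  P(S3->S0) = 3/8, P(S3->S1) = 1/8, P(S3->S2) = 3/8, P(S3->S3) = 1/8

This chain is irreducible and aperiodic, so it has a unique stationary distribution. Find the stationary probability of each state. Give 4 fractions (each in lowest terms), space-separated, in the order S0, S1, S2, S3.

Answer: 30/107 92/535 163/535 26/107

Derivation:
The stationary distribution satisfies pi = pi * P, i.e.:
  pi_S0 = 1/4*pi_S0 + 1/4*pi_S1 + 1/4*pi_S2 + 3/8*pi_S3
  pi_S1 = 1/16*pi_S0 + 1/2*pi_S1 + 1/8*pi_S2 + 1/8*pi_S3
  pi_S2 = 3/8*pi_S0 + 3/16*pi_S1 + 1/4*pi_S2 + 3/8*pi_S3
  pi_S3 = 5/16*pi_S0 + 1/16*pi_S1 + 3/8*pi_S2 + 1/8*pi_S3
with normalization: pi_S0 + pi_S1 + pi_S2 + pi_S3 = 1.

Using the first 3 balance equations plus normalization, the linear system A*pi = b is:
  [-3/4, 1/4, 1/4, 3/8] . pi = 0
  [1/16, -1/2, 1/8, 1/8] . pi = 0
  [3/8, 3/16, -3/4, 3/8] . pi = 0
  [1, 1, 1, 1] . pi = 1

Solving yields:
  pi_S0 = 30/107
  pi_S1 = 92/535
  pi_S2 = 163/535
  pi_S3 = 26/107

Verification (pi * P):
  30/107*1/4 + 92/535*1/4 + 163/535*1/4 + 26/107*3/8 = 30/107 = pi_S0  (ok)
  30/107*1/16 + 92/535*1/2 + 163/535*1/8 + 26/107*1/8 = 92/535 = pi_S1  (ok)
  30/107*3/8 + 92/535*3/16 + 163/535*1/4 + 26/107*3/8 = 163/535 = pi_S2  (ok)
  30/107*5/16 + 92/535*1/16 + 163/535*3/8 + 26/107*1/8 = 26/107 = pi_S3  (ok)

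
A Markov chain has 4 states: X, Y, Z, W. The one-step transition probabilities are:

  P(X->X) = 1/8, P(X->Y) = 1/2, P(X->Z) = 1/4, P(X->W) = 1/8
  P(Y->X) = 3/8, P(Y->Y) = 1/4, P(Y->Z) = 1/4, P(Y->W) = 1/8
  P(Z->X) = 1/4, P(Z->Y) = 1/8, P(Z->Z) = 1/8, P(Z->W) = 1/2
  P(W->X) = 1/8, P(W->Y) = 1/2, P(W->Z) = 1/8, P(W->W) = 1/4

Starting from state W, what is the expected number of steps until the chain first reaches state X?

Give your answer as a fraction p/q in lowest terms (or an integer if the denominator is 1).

Let h_i = expected steps to first reach X from state i.
Boundary: h_X = 0.
First-step equations for the other states:
  h_Y = 1 + 3/8*h_X + 1/4*h_Y + 1/4*h_Z + 1/8*h_W
  h_Z = 1 + 1/4*h_X + 1/8*h_Y + 1/8*h_Z + 1/2*h_W
  h_W = 1 + 1/8*h_X + 1/2*h_Y + 1/8*h_Z + 1/4*h_W

Substituting h_X = 0 and rearranging gives the linear system (I - Q) h = 1:
  [3/4, -1/4, -1/8] . (h_Y, h_Z, h_W) = 1
  [-1/8, 7/8, -1/2] . (h_Y, h_Z, h_W) = 1
  [-1/2, -1/8, 3/4] . (h_Y, h_Z, h_W) = 1

Solving yields:
  h_Y = 528/155
  h_Z = 632/155
  h_W = 664/155

Starting state is W, so the expected hitting time is h_W = 664/155.

Answer: 664/155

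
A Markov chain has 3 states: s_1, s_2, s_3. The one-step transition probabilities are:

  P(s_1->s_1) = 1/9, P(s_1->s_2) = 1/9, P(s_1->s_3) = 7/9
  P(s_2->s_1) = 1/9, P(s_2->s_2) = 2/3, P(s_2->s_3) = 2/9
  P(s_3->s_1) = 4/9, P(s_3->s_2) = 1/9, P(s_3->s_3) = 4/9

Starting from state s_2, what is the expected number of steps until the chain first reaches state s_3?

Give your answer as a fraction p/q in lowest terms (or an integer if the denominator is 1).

Let h_i = expected steps to first reach s_3 from state i.
Boundary: h_s_3 = 0.
First-step equations for the other states:
  h_s_1 = 1 + 1/9*h_s_1 + 1/9*h_s_2 + 7/9*h_s_3
  h_s_2 = 1 + 1/9*h_s_1 + 2/3*h_s_2 + 2/9*h_s_3

Substituting h_s_3 = 0 and rearranging gives the linear system (I - Q) h = 1:
  [8/9, -1/9] . (h_s_1, h_s_2) = 1
  [-1/9, 1/3] . (h_s_1, h_s_2) = 1

Solving yields:
  h_s_1 = 36/23
  h_s_2 = 81/23

Starting state is s_2, so the expected hitting time is h_s_2 = 81/23.

Answer: 81/23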